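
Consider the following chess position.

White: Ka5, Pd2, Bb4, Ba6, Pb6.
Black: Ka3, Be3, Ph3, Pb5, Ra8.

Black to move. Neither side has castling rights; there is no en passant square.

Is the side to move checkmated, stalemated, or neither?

neither

Black to move; black king on a3.
In check: yes, from the white bishop on b4.
Legal moves for Black: Kb3, Kb2, Ka2.
Black is in check but has 3 legal moves → neither.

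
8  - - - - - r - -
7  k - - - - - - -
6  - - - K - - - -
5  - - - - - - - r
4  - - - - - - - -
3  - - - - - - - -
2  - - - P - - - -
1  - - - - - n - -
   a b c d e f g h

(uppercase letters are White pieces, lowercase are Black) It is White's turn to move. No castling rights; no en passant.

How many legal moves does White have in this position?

7

White to move; king on d6.
In check: no.
Legal moves: Ke7, Kd7, Kc7, Ke6, Kc6, d3, d4.
Count: 7.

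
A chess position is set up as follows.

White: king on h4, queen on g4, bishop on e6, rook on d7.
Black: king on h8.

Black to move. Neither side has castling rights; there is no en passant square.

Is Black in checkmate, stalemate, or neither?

Black to move; black king on h8.
In check: no.
King squares — g7: attacked by Qg4; h7: attacked by Rd7; g8: attacked by Qg4.
Legal moves for Black: none.
Not in check and no legal moves → stalemate.

stalemate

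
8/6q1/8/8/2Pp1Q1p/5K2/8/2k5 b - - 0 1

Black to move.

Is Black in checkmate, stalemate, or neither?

neither

Black to move; black king on c1.
In check: yes, from the white queen on f4.
King squares — b1: available; d1: available; b2: available; c2: available; d2: attacked by Qf4.
Legal moves for Black: Kc2, Kb2, Kd1, Kb1.
Black is in check but has 4 legal moves → neither.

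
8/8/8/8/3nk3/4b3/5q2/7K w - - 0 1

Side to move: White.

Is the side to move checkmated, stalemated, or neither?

White to move; white king on h1.
In check: no.
King squares — g1: attacked by Qf2; g2: attacked by Qf2; h2: attacked by Qf2.
Legal moves for White: none.
Not in check and no legal moves → stalemate.

stalemate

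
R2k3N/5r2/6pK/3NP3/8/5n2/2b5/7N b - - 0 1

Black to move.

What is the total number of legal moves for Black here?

Black to move; king on d8.
In check: yes, from the white rook on a8.
Legal moves: Kd7.
Count: 1.

1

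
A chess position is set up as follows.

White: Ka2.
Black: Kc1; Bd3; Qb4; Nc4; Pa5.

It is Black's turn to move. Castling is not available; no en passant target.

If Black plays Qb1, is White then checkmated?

After Qb1: white king on a2; in check: yes, from the black queen on b1.
King squares — a1: attacked by Qb1; b1: attacked by Kc1; b2: attacked by Qb1; a3: attacked by Nc4; b3: attacked by Qb1.
White has no legal moves → checkmate.

yes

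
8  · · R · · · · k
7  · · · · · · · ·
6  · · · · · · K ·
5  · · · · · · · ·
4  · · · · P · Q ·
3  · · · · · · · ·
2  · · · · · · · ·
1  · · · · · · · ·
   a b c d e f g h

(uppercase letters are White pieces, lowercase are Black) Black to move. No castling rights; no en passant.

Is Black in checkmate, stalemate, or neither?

Black to move; black king on h8.
In check: yes, from the white rook on c8.
King squares — g7: attacked by Kg6; h7: attacked by Kg6; g8: attacked by Rc8.
Legal moves for Black: none.
In check with no legal moves → checkmate.

checkmate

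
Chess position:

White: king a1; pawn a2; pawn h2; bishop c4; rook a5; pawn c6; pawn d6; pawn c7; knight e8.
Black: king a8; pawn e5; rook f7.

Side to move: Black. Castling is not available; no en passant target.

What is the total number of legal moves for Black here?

Black to move; king on a8.
In check: yes, from the white rook on a5.
Legal moves: none.
Count: 0.

0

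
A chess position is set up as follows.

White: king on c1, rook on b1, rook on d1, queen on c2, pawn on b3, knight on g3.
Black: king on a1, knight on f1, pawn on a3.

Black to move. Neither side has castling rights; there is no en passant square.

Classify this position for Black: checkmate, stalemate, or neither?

Black to move; black king on a1.
In check: yes, from the white rook on b1.
King squares — b1: attacked by Kc1; a2: attacked by Qc2; b2: attacked by Rb1.
Legal moves for Black: none.
In check with no legal moves → checkmate.

checkmate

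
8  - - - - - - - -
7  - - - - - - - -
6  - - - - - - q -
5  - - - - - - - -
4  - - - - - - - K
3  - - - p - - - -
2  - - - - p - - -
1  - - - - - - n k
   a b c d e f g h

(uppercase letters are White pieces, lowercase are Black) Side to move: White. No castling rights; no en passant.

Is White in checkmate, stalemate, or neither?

stalemate

White to move; white king on h4.
In check: no.
King squares — g3: attacked by Qg6; h3: attacked by Ng1; g4: attacked by Qg6; g5: attacked by Qg6; h5: attacked by Qg6.
Legal moves for White: none.
Not in check and no legal moves → stalemate.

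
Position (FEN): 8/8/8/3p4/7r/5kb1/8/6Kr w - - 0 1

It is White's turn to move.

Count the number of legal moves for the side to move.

0

White to move; king on g1.
In check: yes, from the black rook on h1.
Legal moves: none.
Count: 0.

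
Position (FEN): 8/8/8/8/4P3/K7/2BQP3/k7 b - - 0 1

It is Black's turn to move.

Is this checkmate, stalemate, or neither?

stalemate

Black to move; black king on a1.
In check: no.
King squares — b1: attacked by Bc2; a2: attacked by Ka3; b2: attacked by Ka3.
Legal moves for Black: none.
Not in check and no legal moves → stalemate.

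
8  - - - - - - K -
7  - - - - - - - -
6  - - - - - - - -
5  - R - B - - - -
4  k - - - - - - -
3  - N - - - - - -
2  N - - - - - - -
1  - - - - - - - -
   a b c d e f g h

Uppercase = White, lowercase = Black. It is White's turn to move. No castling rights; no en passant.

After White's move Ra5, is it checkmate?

After Ra5: black king on a4; in check: yes, from the white rook on a5.
King squares — a3: attacked by Ra5; b3: attacked by Bd5; b4: attacked by Na2; a5: attacked by Nb3; b5: attacked by Ra5.
Black has no legal moves → checkmate.

yes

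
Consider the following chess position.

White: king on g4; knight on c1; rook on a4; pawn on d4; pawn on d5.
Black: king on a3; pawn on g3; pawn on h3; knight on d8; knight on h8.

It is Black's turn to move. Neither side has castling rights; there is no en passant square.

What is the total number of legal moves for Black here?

2

Black to move; king on a3.
In check: yes, from the white rook on a4.
Legal moves: Kxa4, Kb2.
Count: 2.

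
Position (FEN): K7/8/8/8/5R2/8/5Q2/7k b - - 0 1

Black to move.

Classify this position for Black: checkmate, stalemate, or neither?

stalemate

Black to move; black king on h1.
In check: no.
King squares — g1: attacked by Qf2; g2: attacked by Qf2; h2: attacked by Qf2.
Legal moves for Black: none.
Not in check and no legal moves → stalemate.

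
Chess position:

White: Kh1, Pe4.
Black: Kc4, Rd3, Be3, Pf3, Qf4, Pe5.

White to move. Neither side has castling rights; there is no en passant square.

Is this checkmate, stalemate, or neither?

stalemate

White to move; white king on h1.
In check: no.
King squares — g1: attacked by Be3; g2: attacked by Pf3; h2: attacked by Qf4.
Legal moves for White: none.
Not in check and no legal moves → stalemate.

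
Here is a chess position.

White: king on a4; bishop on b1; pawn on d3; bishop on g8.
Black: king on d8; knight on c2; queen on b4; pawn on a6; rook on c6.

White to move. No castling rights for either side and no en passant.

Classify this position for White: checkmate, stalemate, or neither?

White to move; white king on a4.
In check: yes, from the black queen on b4.
King squares — a3: attacked by Nc2; b3: attacked by Qb4; b4: attacked by Nc2; a5: attacked by Qb4; b5: attacked by Qb4.
Legal moves for White: none.
In check with no legal moves → checkmate.

checkmate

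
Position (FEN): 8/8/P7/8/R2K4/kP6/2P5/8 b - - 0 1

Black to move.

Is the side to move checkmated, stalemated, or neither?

neither

Black to move; black king on a3.
In check: yes, from the white rook on a4.
King squares — a2: attacked by Ra4; b2: available; b3: attacked by Pc2; a4: attacked by Pb3; b4: attacked by Ra4.
Legal moves for Black: Kb2.
Black is in check but has 1 legal move → neither.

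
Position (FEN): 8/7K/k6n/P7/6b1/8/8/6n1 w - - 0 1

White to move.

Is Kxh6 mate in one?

no

After Kxh6: black king on a6; in check: no.
Black is not in check, so this cannot be checkmate.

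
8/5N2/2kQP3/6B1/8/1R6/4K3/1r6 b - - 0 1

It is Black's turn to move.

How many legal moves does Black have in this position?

0

Black to move; king on c6.
In check: yes, from the white queen on d6.
Legal moves: none.
Count: 0.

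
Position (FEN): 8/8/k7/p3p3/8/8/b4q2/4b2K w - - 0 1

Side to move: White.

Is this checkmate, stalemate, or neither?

White to move; white king on h1.
In check: no.
King squares — g1: attacked by Qf2; g2: attacked by Qf2; h2: attacked by Qf2.
Legal moves for White: none.
Not in check and no legal moves → stalemate.

stalemate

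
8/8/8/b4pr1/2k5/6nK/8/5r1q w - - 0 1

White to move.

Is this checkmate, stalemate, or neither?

White to move; white king on h3.
In check: yes, from the black queen on h1.
King squares — g2: attacked by Qh1; h2: attacked by Qh1; g3: attacked by Rg5; g4: attacked by Pf5; h4: attacked by Qh1.
Legal moves for White: none.
In check with no legal moves → checkmate.

checkmate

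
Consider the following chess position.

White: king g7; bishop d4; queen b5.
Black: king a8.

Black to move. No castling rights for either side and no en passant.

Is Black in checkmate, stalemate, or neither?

Black to move; black king on a8.
In check: no.
King squares — a7: attacked by Bd4; b7: attacked by Qb5; b8: attacked by Qb5.
Legal moves for Black: none.
Not in check and no legal moves → stalemate.

stalemate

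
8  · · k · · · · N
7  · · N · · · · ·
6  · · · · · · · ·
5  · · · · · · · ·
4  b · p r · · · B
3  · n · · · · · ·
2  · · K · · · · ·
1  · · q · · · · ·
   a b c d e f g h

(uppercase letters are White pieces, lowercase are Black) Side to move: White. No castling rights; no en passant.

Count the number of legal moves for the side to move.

0

White to move; king on c2.
In check: yes, from the black queen on c1.
Legal moves: none.
Count: 0.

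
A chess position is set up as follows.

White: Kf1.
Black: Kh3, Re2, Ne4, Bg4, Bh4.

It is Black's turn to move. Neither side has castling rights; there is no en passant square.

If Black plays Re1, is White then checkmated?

yes

After Re1: white king on f1; in check: yes, from the black rook on e1.
King squares — e1: attacked by Bh4; g1: attacked by Re1; e2: attacked by Re1; f2: attacked by Ne4; g2: attacked by Kh3.
White has no legal moves → checkmate.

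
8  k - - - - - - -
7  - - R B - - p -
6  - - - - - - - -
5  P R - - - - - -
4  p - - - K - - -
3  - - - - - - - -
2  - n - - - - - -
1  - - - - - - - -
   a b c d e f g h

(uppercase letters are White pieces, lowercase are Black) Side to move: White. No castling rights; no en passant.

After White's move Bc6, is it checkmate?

After Bc6: black king on a8; in check: yes, from the white bishop on c6.
King squares — a7: attacked by Rc7; b7: attacked by Rb5; b8: attacked by Rb5.
Black has no legal moves → checkmate.

yes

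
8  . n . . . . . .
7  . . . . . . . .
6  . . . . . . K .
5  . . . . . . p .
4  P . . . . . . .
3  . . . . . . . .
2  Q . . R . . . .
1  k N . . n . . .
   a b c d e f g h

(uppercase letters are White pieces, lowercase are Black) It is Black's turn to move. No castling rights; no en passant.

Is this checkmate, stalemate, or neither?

checkmate

Black to move; black king on a1.
In check: yes, from the white queen on a2.
King squares — b1: attacked by Qa2; a2: attacked by Rd2; b2: attacked by Qa2.
Legal moves for Black: none.
In check with no legal moves → checkmate.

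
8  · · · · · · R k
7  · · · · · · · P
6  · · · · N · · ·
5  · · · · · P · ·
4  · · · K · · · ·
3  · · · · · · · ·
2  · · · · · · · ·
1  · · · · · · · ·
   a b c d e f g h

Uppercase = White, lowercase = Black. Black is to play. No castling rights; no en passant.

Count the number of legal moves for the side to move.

1

Black to move; king on h8.
In check: yes, from the white rook on g8.
Legal moves: Kxh7.
Count: 1.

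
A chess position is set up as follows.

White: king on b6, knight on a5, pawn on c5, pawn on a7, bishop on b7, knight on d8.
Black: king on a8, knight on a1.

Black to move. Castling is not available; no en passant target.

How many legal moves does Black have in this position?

0

Black to move; king on a8.
In check: yes, from the white bishop on b7.
Legal moves: none.
Count: 0.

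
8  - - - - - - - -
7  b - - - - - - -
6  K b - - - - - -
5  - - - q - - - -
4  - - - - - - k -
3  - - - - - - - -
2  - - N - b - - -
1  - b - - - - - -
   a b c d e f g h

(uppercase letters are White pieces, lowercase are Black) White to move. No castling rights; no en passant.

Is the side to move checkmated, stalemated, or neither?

White to move; white king on a6.
In check: yes, from the black bishop on e2.
King squares — a5: attacked by Qd5; b5: attacked by Be2; b6: attacked by Ba7; a7: attacked by Bb6; b7: attacked by Qd5.
Legal moves for White: none.
In check with no legal moves → checkmate.

checkmate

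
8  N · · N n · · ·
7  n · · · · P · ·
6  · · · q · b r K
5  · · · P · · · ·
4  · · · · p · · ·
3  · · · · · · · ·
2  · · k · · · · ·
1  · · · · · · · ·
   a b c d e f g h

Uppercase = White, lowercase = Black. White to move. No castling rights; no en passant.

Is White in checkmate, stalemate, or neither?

neither

White to move; white king on h6.
In check: yes, from the black rook on g6.
Legal moves for White: Kh7, Kxg6, Kh5.
White is in check but has 3 legal moves → neither.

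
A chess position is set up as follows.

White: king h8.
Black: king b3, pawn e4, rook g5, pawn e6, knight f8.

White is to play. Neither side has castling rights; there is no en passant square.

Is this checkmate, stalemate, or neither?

White to move; white king on h8.
In check: no.
King squares — g7: attacked by Rg5; h7: attacked by Nf8; g8: attacked by Rg5.
Legal moves for White: none.
Not in check and no legal moves → stalemate.

stalemate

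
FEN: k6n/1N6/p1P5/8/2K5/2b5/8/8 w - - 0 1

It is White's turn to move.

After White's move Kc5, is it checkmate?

no

After Kc5: black king on a8; in check: no.
Black is not in check, so this cannot be checkmate.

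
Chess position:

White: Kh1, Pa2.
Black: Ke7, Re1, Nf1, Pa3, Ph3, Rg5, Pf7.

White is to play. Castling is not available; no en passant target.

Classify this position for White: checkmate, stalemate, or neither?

White to move; white king on h1.
In check: no.
King squares — g1: attacked by Rg5; g2: attacked by Ph3; h2: attacked by Nf1.
Legal moves for White: none.
Not in check and no legal moves → stalemate.

stalemate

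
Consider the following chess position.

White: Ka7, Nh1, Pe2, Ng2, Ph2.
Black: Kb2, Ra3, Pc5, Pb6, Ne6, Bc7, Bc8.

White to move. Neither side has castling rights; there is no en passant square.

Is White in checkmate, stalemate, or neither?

White to move; white king on a7.
In check: yes, from the black rook on a3.
King squares — a6: attacked by Ra3; b6: attacked by Bc7; b7: attacked by Bc8; a8: attacked by Ra3; b8: attacked by Bc7.
Legal moves for White: none.
In check with no legal moves → checkmate.

checkmate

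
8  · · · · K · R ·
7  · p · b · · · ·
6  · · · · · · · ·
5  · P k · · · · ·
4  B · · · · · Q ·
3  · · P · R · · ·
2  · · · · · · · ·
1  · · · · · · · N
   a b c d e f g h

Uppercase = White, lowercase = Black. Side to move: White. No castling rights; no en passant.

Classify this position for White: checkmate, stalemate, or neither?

neither

White to move; white king on e8.
In check: yes, from the black bishop on d7.
Legal moves for White: Kf8, Kd8, Kf7, Ke7, Kxd7, Qxd7.
White is in check but has 6 legal moves → neither.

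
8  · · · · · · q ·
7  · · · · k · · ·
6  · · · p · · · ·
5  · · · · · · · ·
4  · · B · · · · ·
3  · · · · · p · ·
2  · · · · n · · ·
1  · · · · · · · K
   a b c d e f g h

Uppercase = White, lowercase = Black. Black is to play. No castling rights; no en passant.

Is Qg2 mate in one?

After Qg2: white king on h1; in check: yes, from the black queen on g2.
King squares — g1: attacked by Ne2; g2: attacked by Pf3; h2: attacked by Qg2.
White has no legal moves → checkmate.

yes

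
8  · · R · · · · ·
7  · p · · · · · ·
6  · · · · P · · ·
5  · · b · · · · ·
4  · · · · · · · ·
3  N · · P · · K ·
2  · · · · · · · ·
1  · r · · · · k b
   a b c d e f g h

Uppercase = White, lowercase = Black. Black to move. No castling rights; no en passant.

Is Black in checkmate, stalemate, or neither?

Black to move; black king on g1.
In check: no.
Legal moves for Black include: Bf8, Be7, Ba7, Bd6+, Bb6, Bd4, Bb4, Be3, Bxa3, Bf2+, Bc6, Bd5, Be4, Bf3, Bg2, Kf1, Rb6, Rb5, ... (list truncated; more exist).
Black has legal moves and is not in check → neither.

neither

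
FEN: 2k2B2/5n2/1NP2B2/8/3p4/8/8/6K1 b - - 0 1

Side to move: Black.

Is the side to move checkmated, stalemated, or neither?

neither

Black to move; black king on c8.
In check: yes, from the white knight on b6.
King squares — b7: attacked by Pc6; c7: available; d7: attacked by Nb6; b8: available; d8: attacked by Bf6.
Legal moves for Black: Kb8, Kc7.
Black is in check but has 2 legal moves → neither.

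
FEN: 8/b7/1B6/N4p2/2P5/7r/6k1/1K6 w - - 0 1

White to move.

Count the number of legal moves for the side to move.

White to move; king on b1.
In check: no.
Legal moves: Bd8, Bc7, Bxa7, Bc5, Bd4, Be3, Bf2, Bg1, Nb7, Nc6, Nb3, Kc2, Kb2, Ka2, Kc1, Ka1, c5.
Count: 17.

17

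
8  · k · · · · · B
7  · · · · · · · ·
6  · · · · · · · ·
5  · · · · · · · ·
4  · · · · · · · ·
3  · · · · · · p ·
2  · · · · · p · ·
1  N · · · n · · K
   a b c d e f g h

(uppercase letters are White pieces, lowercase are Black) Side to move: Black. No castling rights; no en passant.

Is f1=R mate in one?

yes

After f1=R: white king on h1; in check: yes, from the black rook on f1.
King squares — g1: attacked by Rf1; g2: attacked by Ne1; h2: attacked by Pg3.
White has no legal moves → checkmate.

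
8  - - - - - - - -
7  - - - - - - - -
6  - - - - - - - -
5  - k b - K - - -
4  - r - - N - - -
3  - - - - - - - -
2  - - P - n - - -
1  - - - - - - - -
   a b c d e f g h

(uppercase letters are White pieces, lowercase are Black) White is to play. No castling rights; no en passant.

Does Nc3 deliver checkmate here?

After Nc3: black king on b5; in check: yes, from the white knight on c3.
Black has 6 legal replies: Kc6, Kb6, Ka6, Ka5, Kc4, Nxc3.
In check but a legal move exists → not checkmate.

no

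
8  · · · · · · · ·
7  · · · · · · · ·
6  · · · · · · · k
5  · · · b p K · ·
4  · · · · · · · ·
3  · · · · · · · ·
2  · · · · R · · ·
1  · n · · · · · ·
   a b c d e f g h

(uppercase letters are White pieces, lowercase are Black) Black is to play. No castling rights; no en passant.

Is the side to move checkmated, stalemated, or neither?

neither

Black to move; black king on h6.
In check: no.
Legal moves for Black include: Kh7, Kg7, Kh5, Bg8, Ba8, Bf7, Bb7, Be6+, Bc6, Be4+, Bc4, Bf3, Bb3, Bg2, Ba2, Bh1, Nc3, Na3, ... (list truncated; more exist).
Black has legal moves and is not in check → neither.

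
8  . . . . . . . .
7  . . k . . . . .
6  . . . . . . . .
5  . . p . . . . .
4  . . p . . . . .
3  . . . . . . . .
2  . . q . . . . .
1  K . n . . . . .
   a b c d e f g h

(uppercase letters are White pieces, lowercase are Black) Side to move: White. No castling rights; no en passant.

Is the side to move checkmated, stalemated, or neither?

White to move; white king on a1.
In check: no.
King squares — b1: attacked by Qc2; a2: attacked by Nc1; b2: attacked by Qc2.
Legal moves for White: none.
Not in check and no legal moves → stalemate.

stalemate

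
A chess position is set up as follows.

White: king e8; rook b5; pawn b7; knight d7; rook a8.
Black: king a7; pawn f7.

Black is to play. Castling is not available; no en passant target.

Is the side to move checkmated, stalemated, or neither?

checkmate

Black to move; black king on a7.
In check: yes, from the white rook on a8.
King squares — a6: attacked by Ra8; b6: attacked by Rb5; b7: attacked by Rb5; a8: attacked by Pb7; b8: attacked by Nd7.
Legal moves for Black: none.
In check with no legal moves → checkmate.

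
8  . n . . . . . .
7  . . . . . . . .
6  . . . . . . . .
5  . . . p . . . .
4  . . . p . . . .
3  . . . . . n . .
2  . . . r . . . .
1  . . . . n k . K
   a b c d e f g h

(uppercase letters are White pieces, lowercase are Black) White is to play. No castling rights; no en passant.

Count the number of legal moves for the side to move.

White to move; king on h1.
In check: no.
Legal moves: none.
Count: 0.

0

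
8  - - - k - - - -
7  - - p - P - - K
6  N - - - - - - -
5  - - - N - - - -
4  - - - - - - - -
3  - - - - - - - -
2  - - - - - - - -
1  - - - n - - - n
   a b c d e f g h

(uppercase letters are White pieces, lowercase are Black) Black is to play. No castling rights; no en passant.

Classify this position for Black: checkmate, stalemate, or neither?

neither

Black to move; black king on d8.
In check: yes, from the white pawn on e7.
King squares — c7: own pawn; d7: available; e7: attacked by Nd5; c8: available; e8: available.
Legal moves for Black: Ke8, Kc8, Kd7.
Black is in check but has 3 legal moves → neither.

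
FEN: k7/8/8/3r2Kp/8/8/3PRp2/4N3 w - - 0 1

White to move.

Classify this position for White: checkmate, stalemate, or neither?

White to move; white king on g5.
In check: yes, from the black rook on d5.
King squares — f4: available; g4: attacked by Ph5; h4: available; f5: attacked by Rd5; h5: attacked by Rd5; f6: available; g6: available; h6: available.
Legal moves for White: Kh6, Kg6, Kf6, Kh4, Kf4, Re5.
White is in check but has 6 legal moves → neither.

neither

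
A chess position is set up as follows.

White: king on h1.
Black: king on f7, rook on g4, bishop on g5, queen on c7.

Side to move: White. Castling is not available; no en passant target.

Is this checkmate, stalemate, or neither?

White to move; white king on h1.
In check: no.
King squares — g1: attacked by Rg4; g2: attacked by Rg4; h2: attacked by Qc7.
Legal moves for White: none.
Not in check and no legal moves → stalemate.

stalemate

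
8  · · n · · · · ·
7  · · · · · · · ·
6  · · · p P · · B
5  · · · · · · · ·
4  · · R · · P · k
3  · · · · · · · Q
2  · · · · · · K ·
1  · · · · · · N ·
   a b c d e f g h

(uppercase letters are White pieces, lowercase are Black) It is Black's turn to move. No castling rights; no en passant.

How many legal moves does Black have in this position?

0

Black to move; king on h4.
In check: yes, from the white queen on h3.
Legal moves: none.
Count: 0.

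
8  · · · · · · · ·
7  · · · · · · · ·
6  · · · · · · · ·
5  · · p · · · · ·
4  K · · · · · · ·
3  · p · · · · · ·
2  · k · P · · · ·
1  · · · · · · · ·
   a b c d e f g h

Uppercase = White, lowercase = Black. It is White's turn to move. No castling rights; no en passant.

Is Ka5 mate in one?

After Ka5: black king on b2; in check: no.
Black is not in check, so this cannot be checkmate.

no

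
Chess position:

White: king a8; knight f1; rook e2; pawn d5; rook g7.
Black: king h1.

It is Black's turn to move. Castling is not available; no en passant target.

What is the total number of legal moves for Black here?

Black to move; king on h1.
In check: no.
Legal moves: none.
Count: 0.

0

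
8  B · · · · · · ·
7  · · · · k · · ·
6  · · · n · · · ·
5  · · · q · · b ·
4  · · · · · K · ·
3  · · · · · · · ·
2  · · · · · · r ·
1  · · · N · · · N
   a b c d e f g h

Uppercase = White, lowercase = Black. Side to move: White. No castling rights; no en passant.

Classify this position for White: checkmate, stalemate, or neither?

checkmate

White to move; white king on f4.
In check: yes, from the black bishop on g5.
King squares — e3: attacked by Bg5; f3: attacked by Qd5; g3: attacked by Rg2; e4: attacked by Qd5; g4: attacked by Rg2; e5: attacked by Qd5; f5: attacked by Qd5; g5: attacked by Rg2.
Legal moves for White: none.
In check with no legal moves → checkmate.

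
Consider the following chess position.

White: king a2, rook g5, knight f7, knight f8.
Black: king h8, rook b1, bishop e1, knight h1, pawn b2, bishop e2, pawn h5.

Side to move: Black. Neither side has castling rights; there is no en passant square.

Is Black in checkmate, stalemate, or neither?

Black to move; black king on h8.
In check: yes, from the white knight on f7.
King squares — g7: attacked by Rg5; h7: attacked by Nf8; g8: attacked by Rg5.
Legal moves for Black: none.
In check with no legal moves → checkmate.

checkmate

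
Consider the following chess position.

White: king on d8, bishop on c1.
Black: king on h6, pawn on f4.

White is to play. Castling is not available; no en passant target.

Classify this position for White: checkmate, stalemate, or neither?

White to move; white king on d8.
In check: no.
Legal moves for White: Ke8, Kc8, Ke7, Kd7, Kc7, Bxf4+, Be3, Ba3, Bd2, Bb2.
White has 10 legal moves and is not in check → neither.

neither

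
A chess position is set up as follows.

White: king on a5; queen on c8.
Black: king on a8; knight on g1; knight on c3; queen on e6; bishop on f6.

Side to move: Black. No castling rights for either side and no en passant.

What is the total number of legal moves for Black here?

Black to move; king on a8.
In check: yes, from the white queen on c8.
Legal moves: Ka7, Qxc8.
Count: 2.

2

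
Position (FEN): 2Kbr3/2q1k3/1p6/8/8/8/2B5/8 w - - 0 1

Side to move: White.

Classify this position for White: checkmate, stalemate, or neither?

White to move; white king on c8.
In check: yes, from the black queen on c7.
King squares — b7: attacked by Qc7; c7: attacked by Bd8; d7: attacked by Qc7; b8: attacked by Qc7; d8: attacked by Qc7.
Legal moves for White: none.
In check with no legal moves → checkmate.

checkmate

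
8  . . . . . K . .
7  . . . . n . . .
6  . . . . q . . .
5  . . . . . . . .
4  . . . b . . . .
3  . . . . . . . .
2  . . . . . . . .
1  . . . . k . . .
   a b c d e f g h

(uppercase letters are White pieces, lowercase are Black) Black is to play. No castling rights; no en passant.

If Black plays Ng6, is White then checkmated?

After Ng6: white king on f8; in check: yes, from the black knight on g6.
King squares — e7: attacked by Qe6; f7: attacked by Qe6; g7: attacked by Bd4; e8: attacked by Qe6; g8: attacked by Qe6.
White has no legal moves → checkmate.

yes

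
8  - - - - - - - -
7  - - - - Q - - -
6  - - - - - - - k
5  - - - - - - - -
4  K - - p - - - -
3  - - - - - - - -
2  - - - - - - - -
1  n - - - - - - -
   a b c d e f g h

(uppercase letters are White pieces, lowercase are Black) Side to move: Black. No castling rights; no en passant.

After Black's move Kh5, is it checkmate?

After Kh5: white king on a4; in check: no.
White is not in check, so this cannot be checkmate.

no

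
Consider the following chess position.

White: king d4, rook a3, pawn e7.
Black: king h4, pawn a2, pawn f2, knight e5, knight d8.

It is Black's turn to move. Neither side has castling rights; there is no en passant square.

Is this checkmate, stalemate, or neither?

Black to move; black king on h4.
In check: no.
Legal moves for Black include: Ndf7, Nb7, Ne6+, Ndc6+, Nef7, Nd7, Ng6, Nec6+, Ng4, Nc4, Nf3+, Nd3, Kh5, Kg5, Kg4, f1=Q, f1=R, f1=B, ... (list truncated; more exist).
Black has legal moves and is not in check → neither.

neither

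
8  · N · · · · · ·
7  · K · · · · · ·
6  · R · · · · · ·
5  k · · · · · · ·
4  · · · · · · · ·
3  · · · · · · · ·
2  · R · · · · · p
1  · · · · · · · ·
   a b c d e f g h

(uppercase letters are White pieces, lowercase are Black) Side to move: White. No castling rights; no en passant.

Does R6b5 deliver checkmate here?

no

After R6b5: black king on a5; in check: yes, from the white rook on b5.
Black has 1 legal reply: Ka4.
In check but a legal move exists → not checkmate.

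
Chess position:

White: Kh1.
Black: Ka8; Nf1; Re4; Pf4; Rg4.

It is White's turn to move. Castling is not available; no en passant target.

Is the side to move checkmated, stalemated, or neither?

stalemate

White to move; white king on h1.
In check: no.
King squares — g1: attacked by Rg4; g2: attacked by Rg4; h2: attacked by Nf1.
Legal moves for White: none.
Not in check and no legal moves → stalemate.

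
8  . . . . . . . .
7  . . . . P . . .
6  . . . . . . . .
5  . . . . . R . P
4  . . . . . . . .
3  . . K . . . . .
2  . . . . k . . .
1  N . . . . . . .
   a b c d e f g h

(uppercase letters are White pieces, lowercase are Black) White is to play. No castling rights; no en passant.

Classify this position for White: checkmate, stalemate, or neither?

White to move; white king on c3.
In check: no.
Legal moves for White include: Rf8, Rf7, Rf6, Rg5, Re5+, Rd5, Rc5, Rb5, Ra5, Rf4, Rf3, Rf2+, Rf1, Kd4, Kc4, Kb4, Kb3, Kc2, ... (list truncated; more exist).
White has legal moves and is not in check → neither.

neither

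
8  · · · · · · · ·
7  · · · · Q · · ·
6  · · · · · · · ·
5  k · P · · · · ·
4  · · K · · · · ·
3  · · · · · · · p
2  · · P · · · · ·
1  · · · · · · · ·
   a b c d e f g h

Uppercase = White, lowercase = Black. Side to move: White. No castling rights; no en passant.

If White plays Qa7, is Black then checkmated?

After Qa7: black king on a5; in check: yes, from the white queen on a7.
King squares — a4: attacked by Qa7; b4: attacked by Kc4; b5: attacked by Kc4; a6: attacked by Qa7; b6: attacked by Pc5.
Black has no legal moves → checkmate.

yes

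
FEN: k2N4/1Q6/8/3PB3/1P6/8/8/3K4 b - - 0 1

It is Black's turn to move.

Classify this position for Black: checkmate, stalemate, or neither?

checkmate

Black to move; black king on a8.
In check: yes, from the white queen on b7.
King squares — a7: attacked by Qb7; b7: attacked by Nd8; b8: attacked by Be5.
Legal moves for Black: none.
In check with no legal moves → checkmate.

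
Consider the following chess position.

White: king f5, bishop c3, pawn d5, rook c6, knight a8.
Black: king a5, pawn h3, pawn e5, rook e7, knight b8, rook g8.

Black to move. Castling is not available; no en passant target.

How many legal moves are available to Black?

2

Black to move; king on a5.
In check: yes, from the white bishop on c3.
Legal moves: Kb5, Ka4.
Count: 2.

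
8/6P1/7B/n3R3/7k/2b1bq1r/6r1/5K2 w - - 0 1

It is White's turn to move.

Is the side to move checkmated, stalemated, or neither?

checkmate

White to move; white king on f1.
In check: yes, from the black queen on f3.
King squares — e1: attacked by Bc3; g1: attacked by Rg2; e2: attacked by Rg2; f2: attacked by Rg2; g2: attacked by Qf3.
Legal moves for White: none.
In check with no legal moves → checkmate.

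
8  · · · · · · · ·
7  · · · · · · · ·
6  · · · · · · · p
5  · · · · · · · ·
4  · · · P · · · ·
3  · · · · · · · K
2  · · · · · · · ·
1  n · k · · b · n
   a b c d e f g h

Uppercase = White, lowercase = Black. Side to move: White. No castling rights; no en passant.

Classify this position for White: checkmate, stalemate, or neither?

neither

White to move; white king on h3.
In check: yes, from the black bishop on f1.
Legal moves for White: Kh4, Kg4, Kh2.
White is in check but has 3 legal moves → neither.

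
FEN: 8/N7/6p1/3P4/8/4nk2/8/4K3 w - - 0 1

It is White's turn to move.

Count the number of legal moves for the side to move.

White to move; king on e1.
In check: no.
Legal moves: Nc8, Nc6, Nb5, Kd2, d6.
Count: 5.

5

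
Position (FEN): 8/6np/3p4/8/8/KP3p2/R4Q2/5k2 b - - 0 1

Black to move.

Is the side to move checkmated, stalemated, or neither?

Black to move; black king on f1.
In check: yes, from the white queen on f2.
King squares — e1: attacked by Qf2; g1: attacked by Qf2; e2: attacked by Ra2; f2: attacked by Ra2; g2: attacked by Qf2.
Legal moves for Black: none.
In check with no legal moves → checkmate.

checkmate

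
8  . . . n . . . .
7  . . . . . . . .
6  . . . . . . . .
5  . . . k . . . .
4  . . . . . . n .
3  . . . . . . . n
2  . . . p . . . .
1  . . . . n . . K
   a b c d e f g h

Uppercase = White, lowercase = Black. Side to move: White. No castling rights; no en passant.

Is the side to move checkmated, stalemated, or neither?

stalemate

White to move; white king on h1.
In check: no.
King squares — g1: attacked by Nh3; g2: attacked by Ne1; h2: attacked by Ng4.
Legal moves for White: none.
Not in check and no legal moves → stalemate.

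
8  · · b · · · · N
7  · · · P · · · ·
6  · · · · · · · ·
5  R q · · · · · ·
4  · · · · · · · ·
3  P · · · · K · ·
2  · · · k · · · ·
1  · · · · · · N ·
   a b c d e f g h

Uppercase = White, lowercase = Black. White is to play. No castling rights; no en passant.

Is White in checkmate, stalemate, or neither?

White to move; white king on f3.
In check: no.
Legal moves for White include: Nf7, Ng6, Ra8, Ra7, Ra6, Rxb5, Ra4, Kg4, Kf4, Ke4, Kg3, Kg2, Kf2, Nh3, Ne2, dxc8=Q, dxc8=R, dxc8=B, ... (list truncated; more exist).
White has legal moves and is not in check → neither.

neither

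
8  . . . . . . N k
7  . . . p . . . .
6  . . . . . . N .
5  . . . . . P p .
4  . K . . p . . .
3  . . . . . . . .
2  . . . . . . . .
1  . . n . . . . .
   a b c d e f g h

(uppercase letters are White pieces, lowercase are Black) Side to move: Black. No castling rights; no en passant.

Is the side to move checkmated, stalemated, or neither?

neither

Black to move; black king on h8.
In check: yes, from the white knight on g6.
King squares — g7: available; h7: available; g8: available.
Legal moves for Black: Kxg8, Kh7, Kg7.
Black is in check but has 3 legal moves → neither.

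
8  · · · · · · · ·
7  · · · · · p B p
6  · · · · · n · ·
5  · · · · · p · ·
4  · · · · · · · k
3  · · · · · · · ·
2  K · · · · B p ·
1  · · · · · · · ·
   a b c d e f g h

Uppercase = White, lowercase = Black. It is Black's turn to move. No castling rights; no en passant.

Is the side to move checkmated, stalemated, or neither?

Black to move; black king on h4.
In check: yes, from the white bishop on f2.
King squares — g3: attacked by Bf2; h3: available; g4: available; g5: available; h5: available.
Legal moves for Black: Kh5, Kg5, Kg4, Kh3.
Black is in check but has 4 legal moves → neither.

neither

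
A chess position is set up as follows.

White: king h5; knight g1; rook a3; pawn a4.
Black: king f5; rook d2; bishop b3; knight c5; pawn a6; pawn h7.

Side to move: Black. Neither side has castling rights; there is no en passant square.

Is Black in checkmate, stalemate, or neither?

Black to move; black king on f5.
In check: no.
Legal moves for Black include: Kf6, Ke6, Ke5, Kf4, Ke4, Nd7, Nb7, Ne6, Ne4, Nxa4, Nd3, Bg8, Bf7+, Be6, Bd5, Bc4, Bxa4, Bc2, ... (list truncated; more exist).
Black has legal moves and is not in check → neither.

neither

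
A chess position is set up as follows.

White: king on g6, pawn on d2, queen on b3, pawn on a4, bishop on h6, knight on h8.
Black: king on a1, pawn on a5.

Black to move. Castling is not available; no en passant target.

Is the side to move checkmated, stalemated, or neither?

stalemate

Black to move; black king on a1.
In check: no.
King squares — b1: attacked by Qb3; a2: attacked by Qb3; b2: attacked by Qb3.
Legal moves for Black: none.
Not in check and no legal moves → stalemate.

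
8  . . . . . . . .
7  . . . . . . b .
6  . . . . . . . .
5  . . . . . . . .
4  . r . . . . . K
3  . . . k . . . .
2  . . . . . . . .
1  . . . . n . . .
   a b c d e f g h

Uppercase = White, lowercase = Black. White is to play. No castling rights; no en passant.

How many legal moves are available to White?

4

White to move; king on h4.
In check: yes, from the black rook on b4.
Legal moves: Kh5, Kg5, Kh3, Kg3.
Count: 4.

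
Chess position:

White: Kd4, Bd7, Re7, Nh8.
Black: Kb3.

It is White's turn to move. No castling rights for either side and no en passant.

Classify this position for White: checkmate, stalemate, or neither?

White to move; white king on d4.
In check: no.
Legal moves for White include: Nf7, Ng6, Re8, Rh7, Rg7, Rf7, Re6, Re5, Re4, Re3+, Re2, Re1, Be8, Bc8, Be6+, Bc6, Bf5, Bb5, ... (list truncated; more exist).
White has legal moves and is not in check → neither.

neither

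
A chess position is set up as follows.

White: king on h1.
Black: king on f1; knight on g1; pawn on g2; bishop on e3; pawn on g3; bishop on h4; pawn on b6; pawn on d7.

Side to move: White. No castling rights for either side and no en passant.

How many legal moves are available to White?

White to move; king on h1.
In check: yes, from the black pawn on g2.
Legal moves: none.
Count: 0.

0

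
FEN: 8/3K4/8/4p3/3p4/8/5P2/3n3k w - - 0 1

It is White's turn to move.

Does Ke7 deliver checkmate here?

After Ke7: black king on h1; in check: no.
Black is not in check, so this cannot be checkmate.

no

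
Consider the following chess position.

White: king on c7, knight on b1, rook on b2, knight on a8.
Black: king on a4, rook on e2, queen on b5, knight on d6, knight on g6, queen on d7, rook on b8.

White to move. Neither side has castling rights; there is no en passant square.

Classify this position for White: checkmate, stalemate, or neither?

checkmate

White to move; white king on c7.
In check: yes, from the black queen on d7.
King squares — b6: attacked by Qb5; c6: attacked by Qb5; d6: attacked by Qd7; b7: attacked by Qb5; d7: attacked by Qb5; b8: attacked by Qb5; c8: attacked by Nd6; d8: attacked by Qd7.
Legal moves for White: none.
In check with no legal moves → checkmate.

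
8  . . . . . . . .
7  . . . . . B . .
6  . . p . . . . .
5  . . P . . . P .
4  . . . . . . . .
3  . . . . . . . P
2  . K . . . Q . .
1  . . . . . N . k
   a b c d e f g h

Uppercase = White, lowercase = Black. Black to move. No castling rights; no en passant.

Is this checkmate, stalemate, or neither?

Black to move; black king on h1.
In check: no.
King squares — g1: attacked by Qf2; g2: attacked by Qf2; h2: attacked by Nf1.
Legal moves for Black: none.
Not in check and no legal moves → stalemate.

stalemate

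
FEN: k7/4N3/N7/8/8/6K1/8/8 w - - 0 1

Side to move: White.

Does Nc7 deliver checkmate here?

no

After Nc7: black king on a8; in check: yes, from the white knight on c7.
Black has 3 legal replies: Kb8, Kb7, Ka7.
In check but a legal move exists → not checkmate.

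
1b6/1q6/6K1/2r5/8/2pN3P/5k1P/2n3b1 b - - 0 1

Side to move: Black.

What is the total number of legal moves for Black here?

6

Black to move; king on f2.
In check: yes, from the white knight on d3.
Legal moves: Kf3, Ke3, Kg2, Ke2, Kf1, Nxd3.
Count: 6.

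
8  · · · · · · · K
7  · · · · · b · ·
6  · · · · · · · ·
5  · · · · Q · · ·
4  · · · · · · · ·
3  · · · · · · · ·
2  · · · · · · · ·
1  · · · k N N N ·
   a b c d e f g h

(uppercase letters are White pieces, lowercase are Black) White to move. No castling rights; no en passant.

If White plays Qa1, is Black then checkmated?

After Qa1: black king on d1; in check: yes, from the white queen on a1.
King squares — c1: attacked by Qa1; e1: attacked by Qa1; c2: attacked by Ne1; d2: attacked by Nf1; e2: attacked by Ng1.
Black has no legal moves → checkmate.

yes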